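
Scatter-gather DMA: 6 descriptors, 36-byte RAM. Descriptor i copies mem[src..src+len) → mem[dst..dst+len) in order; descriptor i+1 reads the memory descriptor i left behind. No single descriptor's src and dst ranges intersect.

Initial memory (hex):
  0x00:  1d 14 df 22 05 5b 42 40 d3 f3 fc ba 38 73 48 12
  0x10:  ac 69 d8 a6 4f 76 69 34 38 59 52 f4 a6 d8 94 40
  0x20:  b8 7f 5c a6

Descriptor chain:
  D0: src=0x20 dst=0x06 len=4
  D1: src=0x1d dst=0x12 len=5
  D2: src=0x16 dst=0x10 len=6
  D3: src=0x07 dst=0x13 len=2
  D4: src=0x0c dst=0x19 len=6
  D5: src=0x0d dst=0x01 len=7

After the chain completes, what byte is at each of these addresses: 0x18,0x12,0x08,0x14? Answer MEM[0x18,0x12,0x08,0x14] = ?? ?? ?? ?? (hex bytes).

MEM[0x18,0x12,0x08,0x14] = 38 38 5c 5c

  after D0: wrote 4B at 0x06 = b87f5ca6
  after D1: wrote 5B at 0x12 = d89440b87f
  after D2: wrote 6B at 0x10 = 7f34385952f4
  after D3: wrote 2B at 0x13 = 7f5c
  after D4: wrote 6B at 0x19 = 387348127f34
  after D5: wrote 7B at 0x01 = 7348127f34387f
query mem[0x18]=0x38, mem[0x12]=0x38, mem[0x08]=0x5c, mem[0x14]=0x5c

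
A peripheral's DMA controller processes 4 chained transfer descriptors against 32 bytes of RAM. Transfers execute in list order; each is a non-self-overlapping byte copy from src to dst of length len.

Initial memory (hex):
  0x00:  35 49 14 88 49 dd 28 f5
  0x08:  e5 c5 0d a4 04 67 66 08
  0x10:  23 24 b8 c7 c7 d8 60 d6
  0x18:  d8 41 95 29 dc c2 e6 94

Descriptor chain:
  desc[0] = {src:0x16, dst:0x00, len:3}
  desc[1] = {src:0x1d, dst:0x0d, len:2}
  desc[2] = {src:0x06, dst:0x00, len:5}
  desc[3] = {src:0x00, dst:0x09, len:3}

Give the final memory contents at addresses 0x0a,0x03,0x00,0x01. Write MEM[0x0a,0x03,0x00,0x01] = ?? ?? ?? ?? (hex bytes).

MEM[0x0a,0x03,0x00,0x01] = f5 c5 28 f5

D0: mem[0x00..0x02] <- [60 d6 d8]
D1: mem[0x0d..0x0e] <- [c2 e6]
D2: mem[0x00..0x04] <- [28 f5 e5 c5 0d]
D3: mem[0x09..0x0b] <- [28 f5 e5]
query mem[0x0a]=0xf5, mem[0x03]=0xc5, mem[0x00]=0x28, mem[0x01]=0xf5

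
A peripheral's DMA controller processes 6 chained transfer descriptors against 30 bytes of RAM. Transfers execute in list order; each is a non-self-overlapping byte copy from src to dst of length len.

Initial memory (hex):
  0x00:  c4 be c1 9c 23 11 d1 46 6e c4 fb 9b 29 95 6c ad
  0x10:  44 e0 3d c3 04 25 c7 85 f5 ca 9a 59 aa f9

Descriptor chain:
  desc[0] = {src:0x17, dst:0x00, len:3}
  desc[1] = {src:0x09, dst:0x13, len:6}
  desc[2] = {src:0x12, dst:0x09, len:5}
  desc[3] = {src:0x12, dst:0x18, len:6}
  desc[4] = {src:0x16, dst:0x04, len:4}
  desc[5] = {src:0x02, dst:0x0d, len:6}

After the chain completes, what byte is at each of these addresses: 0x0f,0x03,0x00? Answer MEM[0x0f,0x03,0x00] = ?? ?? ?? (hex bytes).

MEM[0x0f,0x03,0x00] = 29 9c 85

D0: mem[0x00..0x02] <- [85 f5 ca]
D1: mem[0x13..0x18] <- [c4 fb 9b 29 95 6c]
D2: mem[0x09..0x0d] <- [3d c4 fb 9b 29]
D3: mem[0x18..0x1d] <- [3d c4 fb 9b 29 95]
D4: mem[0x04..0x07] <- [29 95 3d c4]
D5: mem[0x0d..0x12] <- [ca 9c 29 95 3d c4]
query mem[0x0f]=0x29, mem[0x03]=0x9c, mem[0x00]=0x85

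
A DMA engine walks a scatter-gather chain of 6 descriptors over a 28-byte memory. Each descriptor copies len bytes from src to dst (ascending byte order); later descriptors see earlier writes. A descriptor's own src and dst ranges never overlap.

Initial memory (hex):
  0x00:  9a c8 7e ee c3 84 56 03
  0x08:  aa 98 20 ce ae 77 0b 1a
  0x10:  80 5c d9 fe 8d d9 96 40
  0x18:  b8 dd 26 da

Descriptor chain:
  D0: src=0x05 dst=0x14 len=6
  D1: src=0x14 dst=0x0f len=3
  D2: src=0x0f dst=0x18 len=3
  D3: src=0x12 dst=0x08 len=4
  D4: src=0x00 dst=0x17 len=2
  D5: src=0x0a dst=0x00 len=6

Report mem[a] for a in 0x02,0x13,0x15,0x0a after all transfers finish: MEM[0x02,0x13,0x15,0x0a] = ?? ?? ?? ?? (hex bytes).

MEM[0x02,0x13,0x15,0x0a] = ae fe 56 84

[0] 0x05->0x14 len=6 : 84 56 03 aa 98 20
[1] 0x14->0x0f len=3 : 84 56 03
[2] 0x0f->0x18 len=3 : 84 56 03
[3] 0x12->0x08 len=4 : d9 fe 84 56
[4] 0x00->0x17 len=2 : 9a c8
[5] 0x0a->0x00 len=6 : 84 56 ae 77 0b 84
query mem[0x02]=0xae, mem[0x13]=0xfe, mem[0x15]=0x56, mem[0x0a]=0x84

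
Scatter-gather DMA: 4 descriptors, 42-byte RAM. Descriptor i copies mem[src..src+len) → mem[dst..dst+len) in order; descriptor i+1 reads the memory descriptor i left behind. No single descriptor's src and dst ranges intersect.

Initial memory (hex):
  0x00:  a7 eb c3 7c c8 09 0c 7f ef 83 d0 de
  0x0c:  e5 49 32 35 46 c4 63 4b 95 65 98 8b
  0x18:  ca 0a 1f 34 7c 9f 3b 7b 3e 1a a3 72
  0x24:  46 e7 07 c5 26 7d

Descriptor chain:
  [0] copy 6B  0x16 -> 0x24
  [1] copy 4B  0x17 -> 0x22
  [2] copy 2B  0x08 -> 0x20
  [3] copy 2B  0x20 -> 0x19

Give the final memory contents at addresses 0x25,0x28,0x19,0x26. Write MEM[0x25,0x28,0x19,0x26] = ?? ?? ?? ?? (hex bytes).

MEM[0x25,0x28,0x19,0x26] = 1f 1f ef ca

D0: mem[0x24..0x29] <- [98 8b ca 0a 1f 34]
D1: mem[0x22..0x25] <- [8b ca 0a 1f]
D2: mem[0x20..0x21] <- [ef 83]
D3: mem[0x19..0x1a] <- [ef 83]
query mem[0x25]=0x1f, mem[0x28]=0x1f, mem[0x19]=0xef, mem[0x26]=0xca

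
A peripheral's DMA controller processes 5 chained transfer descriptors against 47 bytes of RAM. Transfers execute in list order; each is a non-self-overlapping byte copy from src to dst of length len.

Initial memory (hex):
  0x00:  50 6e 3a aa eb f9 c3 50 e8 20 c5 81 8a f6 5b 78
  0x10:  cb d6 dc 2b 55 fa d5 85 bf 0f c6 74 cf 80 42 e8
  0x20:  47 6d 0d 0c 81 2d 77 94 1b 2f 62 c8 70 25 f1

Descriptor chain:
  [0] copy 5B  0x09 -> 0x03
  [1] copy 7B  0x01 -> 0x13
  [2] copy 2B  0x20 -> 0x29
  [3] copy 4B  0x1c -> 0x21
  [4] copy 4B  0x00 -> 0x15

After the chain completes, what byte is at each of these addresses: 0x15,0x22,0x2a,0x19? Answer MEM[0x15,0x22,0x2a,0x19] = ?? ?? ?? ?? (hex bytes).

MEM[0x15,0x22,0x2a,0x19] = 50 80 6d f6

#0 dst[0x03+5] := {0x20,0xc5,0x81,0x8a,0xf6}
#1 dst[0x13+7] := {0x6e,0x3a,0x20,0xc5,0x81,0x8a,0xf6}
#2 dst[0x29+2] := {0x47,0x6d}
#3 dst[0x21+4] := {0xcf,0x80,0x42,0xe8}
#4 dst[0x15+4] := {0x50,0x6e,0x3a,0x20}
query mem[0x15]=0x50, mem[0x22]=0x80, mem[0x2a]=0x6d, mem[0x19]=0xf6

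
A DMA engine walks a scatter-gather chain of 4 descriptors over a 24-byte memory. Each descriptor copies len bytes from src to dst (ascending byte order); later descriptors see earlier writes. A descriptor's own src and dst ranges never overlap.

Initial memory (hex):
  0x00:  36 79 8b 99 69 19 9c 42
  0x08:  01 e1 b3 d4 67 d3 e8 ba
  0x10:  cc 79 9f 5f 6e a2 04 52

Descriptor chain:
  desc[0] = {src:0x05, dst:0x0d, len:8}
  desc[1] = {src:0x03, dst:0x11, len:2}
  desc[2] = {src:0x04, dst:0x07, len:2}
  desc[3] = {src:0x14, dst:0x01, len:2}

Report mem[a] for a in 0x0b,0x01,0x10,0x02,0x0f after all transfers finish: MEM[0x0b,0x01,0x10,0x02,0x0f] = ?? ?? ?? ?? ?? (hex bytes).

MEM[0x0b,0x01,0x10,0x02,0x0f] = d4 67 01 a2 42

[0] 0x05->0x0d len=8 : 19 9c 42 01 e1 b3 d4 67
[1] 0x03->0x11 len=2 : 99 69
[2] 0x04->0x07 len=2 : 69 19
[3] 0x14->0x01 len=2 : 67 a2
query mem[0x0b]=0xd4, mem[0x01]=0x67, mem[0x10]=0x01, mem[0x02]=0xa2, mem[0x0f]=0x42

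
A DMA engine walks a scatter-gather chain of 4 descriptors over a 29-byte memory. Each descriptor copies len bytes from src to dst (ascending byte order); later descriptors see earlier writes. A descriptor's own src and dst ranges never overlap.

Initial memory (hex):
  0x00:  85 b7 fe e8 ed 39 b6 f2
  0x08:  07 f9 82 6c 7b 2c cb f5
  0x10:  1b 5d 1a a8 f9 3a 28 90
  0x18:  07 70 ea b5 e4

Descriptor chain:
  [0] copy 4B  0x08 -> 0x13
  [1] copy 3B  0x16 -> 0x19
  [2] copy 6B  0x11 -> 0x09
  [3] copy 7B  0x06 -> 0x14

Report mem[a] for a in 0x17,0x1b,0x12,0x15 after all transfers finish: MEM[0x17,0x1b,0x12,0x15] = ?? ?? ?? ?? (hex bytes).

#0 dst[0x13+4] := {0x07,0xf9,0x82,0x6c}
#1 dst[0x19+3] := {0x6c,0x90,0x07}
#2 dst[0x09+6] := {0x5d,0x1a,0x07,0xf9,0x82,0x6c}
#3 dst[0x14+7] := {0xb6,0xf2,0x07,0x5d,0x1a,0x07,0xf9}
query mem[0x17]=0x5d, mem[0x1b]=0x07, mem[0x12]=0x1a, mem[0x15]=0xf2

MEM[0x17,0x1b,0x12,0x15] = 5d 07 1a f2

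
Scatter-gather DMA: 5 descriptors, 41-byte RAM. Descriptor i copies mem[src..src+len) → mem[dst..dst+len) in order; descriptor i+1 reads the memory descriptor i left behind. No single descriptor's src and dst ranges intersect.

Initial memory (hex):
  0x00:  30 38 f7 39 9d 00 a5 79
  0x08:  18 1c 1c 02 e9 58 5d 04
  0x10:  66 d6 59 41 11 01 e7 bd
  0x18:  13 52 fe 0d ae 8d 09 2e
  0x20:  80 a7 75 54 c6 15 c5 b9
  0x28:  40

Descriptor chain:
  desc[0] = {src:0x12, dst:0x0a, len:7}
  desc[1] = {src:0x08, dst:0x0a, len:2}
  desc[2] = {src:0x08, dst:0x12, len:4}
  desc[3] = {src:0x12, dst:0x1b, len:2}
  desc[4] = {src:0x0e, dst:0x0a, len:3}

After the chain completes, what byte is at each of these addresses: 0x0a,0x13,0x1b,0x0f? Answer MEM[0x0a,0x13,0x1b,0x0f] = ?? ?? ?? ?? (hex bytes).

#0 dst[0x0a+7] := {0x59,0x41,0x11,0x01,0xe7,0xbd,0x13}
#1 dst[0x0a+2] := {0x18,0x1c}
#2 dst[0x12+4] := {0x18,0x1c,0x18,0x1c}
#3 dst[0x1b+2] := {0x18,0x1c}
#4 dst[0x0a+3] := {0xe7,0xbd,0x13}
query mem[0x0a]=0xe7, mem[0x13]=0x1c, mem[0x1b]=0x18, mem[0x0f]=0xbd

MEM[0x0a,0x13,0x1b,0x0f] = e7 1c 18 bd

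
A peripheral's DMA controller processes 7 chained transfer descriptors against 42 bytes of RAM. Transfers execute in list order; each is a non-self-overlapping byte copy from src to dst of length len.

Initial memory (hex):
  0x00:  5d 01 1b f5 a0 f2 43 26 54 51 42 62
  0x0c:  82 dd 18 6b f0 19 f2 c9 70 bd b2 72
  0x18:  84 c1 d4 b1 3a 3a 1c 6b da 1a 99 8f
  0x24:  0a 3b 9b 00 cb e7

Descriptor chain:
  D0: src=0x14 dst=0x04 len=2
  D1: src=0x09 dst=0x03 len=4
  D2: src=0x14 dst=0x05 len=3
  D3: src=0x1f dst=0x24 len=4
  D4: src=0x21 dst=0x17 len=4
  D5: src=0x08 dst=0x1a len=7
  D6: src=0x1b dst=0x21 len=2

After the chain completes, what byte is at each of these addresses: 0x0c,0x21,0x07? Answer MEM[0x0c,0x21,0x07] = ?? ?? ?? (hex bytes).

MEM[0x0c,0x21,0x07] = 82 51 b2

D0: mem[0x04..0x05] <- [70 bd]
D1: mem[0x03..0x06] <- [51 42 62 82]
D2: mem[0x05..0x07] <- [70 bd b2]
D3: mem[0x24..0x27] <- [6b da 1a 99]
D4: mem[0x17..0x1a] <- [1a 99 8f 6b]
D5: mem[0x1a..0x20] <- [54 51 42 62 82 dd 18]
D6: mem[0x21..0x22] <- [51 42]
query mem[0x0c]=0x82, mem[0x21]=0x51, mem[0x07]=0xb2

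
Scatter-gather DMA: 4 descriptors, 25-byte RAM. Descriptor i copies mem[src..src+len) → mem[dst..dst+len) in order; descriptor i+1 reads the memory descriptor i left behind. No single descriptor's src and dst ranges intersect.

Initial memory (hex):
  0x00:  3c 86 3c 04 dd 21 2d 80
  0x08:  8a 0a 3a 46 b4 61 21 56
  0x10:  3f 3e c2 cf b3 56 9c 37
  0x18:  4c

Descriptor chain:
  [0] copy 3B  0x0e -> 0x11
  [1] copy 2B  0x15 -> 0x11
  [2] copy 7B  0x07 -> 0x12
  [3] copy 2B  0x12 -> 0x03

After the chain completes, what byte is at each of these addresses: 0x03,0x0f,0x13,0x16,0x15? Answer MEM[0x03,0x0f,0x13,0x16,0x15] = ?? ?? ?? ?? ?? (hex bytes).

MEM[0x03,0x0f,0x13,0x16,0x15] = 80 56 8a 46 3a

#0 dst[0x11+3] := {0x21,0x56,0x3f}
#1 dst[0x11+2] := {0x56,0x9c}
#2 dst[0x12+7] := {0x80,0x8a,0x0a,0x3a,0x46,0xb4,0x61}
#3 dst[0x03+2] := {0x80,0x8a}
query mem[0x03]=0x80, mem[0x0f]=0x56, mem[0x13]=0x8a, mem[0x16]=0x46, mem[0x15]=0x3a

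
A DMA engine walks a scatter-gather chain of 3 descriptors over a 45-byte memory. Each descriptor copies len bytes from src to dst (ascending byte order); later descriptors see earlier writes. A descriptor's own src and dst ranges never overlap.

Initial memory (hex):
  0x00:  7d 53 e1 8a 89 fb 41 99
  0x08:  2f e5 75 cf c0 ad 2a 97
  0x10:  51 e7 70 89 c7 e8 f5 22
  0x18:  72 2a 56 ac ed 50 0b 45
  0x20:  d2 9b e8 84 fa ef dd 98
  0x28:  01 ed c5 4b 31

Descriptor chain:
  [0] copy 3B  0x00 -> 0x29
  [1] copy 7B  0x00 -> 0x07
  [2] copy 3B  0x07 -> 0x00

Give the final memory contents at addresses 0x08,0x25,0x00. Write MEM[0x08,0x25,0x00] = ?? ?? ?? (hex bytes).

MEM[0x08,0x25,0x00] = 53 ef 7d

D0: mem[0x29..0x2b] <- [7d 53 e1]
D1: mem[0x07..0x0d] <- [7d 53 e1 8a 89 fb 41]
D2: mem[0x00..0x02] <- [7d 53 e1]
query mem[0x08]=0x53, mem[0x25]=0xef, mem[0x00]=0x7d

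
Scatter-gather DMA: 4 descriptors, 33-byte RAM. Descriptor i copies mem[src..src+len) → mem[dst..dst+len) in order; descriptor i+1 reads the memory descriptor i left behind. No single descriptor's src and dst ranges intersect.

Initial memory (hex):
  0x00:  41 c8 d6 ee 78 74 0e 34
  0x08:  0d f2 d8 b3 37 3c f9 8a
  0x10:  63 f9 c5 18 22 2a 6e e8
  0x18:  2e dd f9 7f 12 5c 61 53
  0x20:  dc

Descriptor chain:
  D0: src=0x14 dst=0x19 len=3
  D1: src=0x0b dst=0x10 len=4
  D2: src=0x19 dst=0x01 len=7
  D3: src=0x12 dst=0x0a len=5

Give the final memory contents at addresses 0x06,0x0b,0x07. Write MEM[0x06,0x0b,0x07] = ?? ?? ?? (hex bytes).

#0 dst[0x19+3] := {0x22,0x2a,0x6e}
#1 dst[0x10+4] := {0xb3,0x37,0x3c,0xf9}
#2 dst[0x01+7] := {0x22,0x2a,0x6e,0x12,0x5c,0x61,0x53}
#3 dst[0x0a+5] := {0x3c,0xf9,0x22,0x2a,0x6e}
query mem[0x06]=0x61, mem[0x0b]=0xf9, mem[0x07]=0x53

MEM[0x06,0x0b,0x07] = 61 f9 53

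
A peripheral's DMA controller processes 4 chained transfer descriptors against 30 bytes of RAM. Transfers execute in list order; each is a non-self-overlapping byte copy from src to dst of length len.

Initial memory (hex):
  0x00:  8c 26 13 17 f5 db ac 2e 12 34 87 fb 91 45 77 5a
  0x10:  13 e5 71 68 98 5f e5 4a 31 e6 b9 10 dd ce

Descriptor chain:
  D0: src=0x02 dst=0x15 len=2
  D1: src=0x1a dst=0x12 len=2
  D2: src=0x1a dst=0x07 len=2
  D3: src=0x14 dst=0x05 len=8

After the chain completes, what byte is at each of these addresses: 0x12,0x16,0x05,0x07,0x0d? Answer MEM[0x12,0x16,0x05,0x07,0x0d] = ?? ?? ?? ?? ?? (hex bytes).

D0: mem[0x15..0x16] <- [13 17]
D1: mem[0x12..0x13] <- [b9 10]
D2: mem[0x07..0x08] <- [b9 10]
D3: mem[0x05..0x0c] <- [98 13 17 4a 31 e6 b9 10]
query mem[0x12]=0xb9, mem[0x16]=0x17, mem[0x05]=0x98, mem[0x07]=0x17, mem[0x0d]=0x45

MEM[0x12,0x16,0x05,0x07,0x0d] = b9 17 98 17 45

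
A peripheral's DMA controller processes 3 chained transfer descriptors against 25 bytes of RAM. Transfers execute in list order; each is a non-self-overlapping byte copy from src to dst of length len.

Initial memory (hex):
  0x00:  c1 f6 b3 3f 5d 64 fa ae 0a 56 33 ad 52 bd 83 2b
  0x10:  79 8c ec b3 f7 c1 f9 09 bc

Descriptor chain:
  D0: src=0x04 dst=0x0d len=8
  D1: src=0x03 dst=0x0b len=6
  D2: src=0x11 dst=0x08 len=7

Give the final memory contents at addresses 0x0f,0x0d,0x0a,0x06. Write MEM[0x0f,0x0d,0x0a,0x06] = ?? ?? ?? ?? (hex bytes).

MEM[0x0f,0x0d,0x0a,0x06] = ae f9 33 fa

  after D0: wrote 8B at 0x0d = 5d64faae0a5633ad
  after D1: wrote 6B at 0x0b = 3f5d64faae0a
  after D2: wrote 7B at 0x08 = 0a5633adc1f909
query mem[0x0f]=0xae, mem[0x0d]=0xf9, mem[0x0a]=0x33, mem[0x06]=0xfa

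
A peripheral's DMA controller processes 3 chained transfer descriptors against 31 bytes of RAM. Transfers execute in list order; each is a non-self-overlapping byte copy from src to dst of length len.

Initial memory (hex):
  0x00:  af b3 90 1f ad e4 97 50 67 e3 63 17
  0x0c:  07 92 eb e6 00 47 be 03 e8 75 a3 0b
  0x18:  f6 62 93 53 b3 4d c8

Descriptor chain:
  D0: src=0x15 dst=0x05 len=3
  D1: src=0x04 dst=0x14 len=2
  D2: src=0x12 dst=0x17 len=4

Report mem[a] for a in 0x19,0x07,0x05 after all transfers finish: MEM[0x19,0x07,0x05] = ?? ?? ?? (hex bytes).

[0] 0x15->0x05 len=3 : 75 a3 0b
[1] 0x04->0x14 len=2 : ad 75
[2] 0x12->0x17 len=4 : be 03 ad 75
query mem[0x19]=0xad, mem[0x07]=0x0b, mem[0x05]=0x75

MEM[0x19,0x07,0x05] = ad 0b 75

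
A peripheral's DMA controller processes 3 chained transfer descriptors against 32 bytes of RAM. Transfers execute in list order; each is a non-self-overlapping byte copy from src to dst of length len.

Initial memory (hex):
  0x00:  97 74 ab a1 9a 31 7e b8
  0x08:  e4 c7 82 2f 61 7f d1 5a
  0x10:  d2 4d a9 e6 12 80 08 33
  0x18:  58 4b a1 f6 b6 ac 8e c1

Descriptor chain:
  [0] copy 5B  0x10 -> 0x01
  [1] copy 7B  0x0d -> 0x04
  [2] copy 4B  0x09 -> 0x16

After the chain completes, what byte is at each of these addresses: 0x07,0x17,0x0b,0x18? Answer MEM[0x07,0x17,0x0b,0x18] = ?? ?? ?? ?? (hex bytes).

#0 dst[0x01+5] := {0xd2,0x4d,0xa9,0xe6,0x12}
#1 dst[0x04+7] := {0x7f,0xd1,0x5a,0xd2,0x4d,0xa9,0xe6}
#2 dst[0x16+4] := {0xa9,0xe6,0x2f,0x61}
query mem[0x07]=0xd2, mem[0x17]=0xe6, mem[0x0b]=0x2f, mem[0x18]=0x2f

MEM[0x07,0x17,0x0b,0x18] = d2 e6 2f 2f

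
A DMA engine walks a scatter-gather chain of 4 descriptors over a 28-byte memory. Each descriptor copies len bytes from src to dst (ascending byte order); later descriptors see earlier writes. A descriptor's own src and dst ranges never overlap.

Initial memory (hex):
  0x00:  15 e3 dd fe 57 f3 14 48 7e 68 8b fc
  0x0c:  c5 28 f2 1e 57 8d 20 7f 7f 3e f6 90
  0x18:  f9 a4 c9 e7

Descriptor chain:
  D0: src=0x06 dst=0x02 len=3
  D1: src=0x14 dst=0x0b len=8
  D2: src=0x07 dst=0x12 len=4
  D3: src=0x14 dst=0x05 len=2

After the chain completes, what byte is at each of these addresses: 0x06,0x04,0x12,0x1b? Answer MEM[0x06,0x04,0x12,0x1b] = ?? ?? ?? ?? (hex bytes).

MEM[0x06,0x04,0x12,0x1b] = 8b 7e 48 e7

[0] 0x06->0x02 len=3 : 14 48 7e
[1] 0x14->0x0b len=8 : 7f 3e f6 90 f9 a4 c9 e7
[2] 0x07->0x12 len=4 : 48 7e 68 8b
[3] 0x14->0x05 len=2 : 68 8b
query mem[0x06]=0x8b, mem[0x04]=0x7e, mem[0x12]=0x48, mem[0x1b]=0xe7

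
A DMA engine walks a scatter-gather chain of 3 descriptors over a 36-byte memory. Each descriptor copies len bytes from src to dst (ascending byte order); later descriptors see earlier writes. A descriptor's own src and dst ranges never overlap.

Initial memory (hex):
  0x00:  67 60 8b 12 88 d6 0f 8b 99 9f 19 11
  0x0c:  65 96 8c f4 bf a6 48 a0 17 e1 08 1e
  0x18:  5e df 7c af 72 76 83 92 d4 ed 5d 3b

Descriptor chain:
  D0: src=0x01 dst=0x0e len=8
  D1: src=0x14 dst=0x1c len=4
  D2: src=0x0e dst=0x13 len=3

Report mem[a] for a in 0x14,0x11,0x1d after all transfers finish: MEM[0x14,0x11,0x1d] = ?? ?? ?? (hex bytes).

#0 dst[0x0e+8] := {0x60,0x8b,0x12,0x88,0xd6,0x0f,0x8b,0x99}
#1 dst[0x1c+4] := {0x8b,0x99,0x08,0x1e}
#2 dst[0x13+3] := {0x60,0x8b,0x12}
query mem[0x14]=0x8b, mem[0x11]=0x88, mem[0x1d]=0x99

MEM[0x14,0x11,0x1d] = 8b 88 99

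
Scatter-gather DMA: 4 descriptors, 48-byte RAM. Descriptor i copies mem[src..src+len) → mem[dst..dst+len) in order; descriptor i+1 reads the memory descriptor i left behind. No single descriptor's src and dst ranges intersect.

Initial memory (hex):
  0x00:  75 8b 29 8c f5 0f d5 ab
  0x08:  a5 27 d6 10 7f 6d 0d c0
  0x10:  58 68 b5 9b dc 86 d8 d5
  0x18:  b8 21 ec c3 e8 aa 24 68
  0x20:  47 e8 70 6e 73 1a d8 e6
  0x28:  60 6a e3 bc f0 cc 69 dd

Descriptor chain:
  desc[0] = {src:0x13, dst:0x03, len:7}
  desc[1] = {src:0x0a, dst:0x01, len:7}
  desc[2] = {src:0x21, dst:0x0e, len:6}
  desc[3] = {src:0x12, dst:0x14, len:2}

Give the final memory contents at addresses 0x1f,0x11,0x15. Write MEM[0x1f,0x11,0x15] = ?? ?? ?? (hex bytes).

MEM[0x1f,0x11,0x15] = 68 73 d8

[0] 0x13->0x03 len=7 : 9b dc 86 d8 d5 b8 21
[1] 0x0a->0x01 len=7 : d6 10 7f 6d 0d c0 58
[2] 0x21->0x0e len=6 : e8 70 6e 73 1a d8
[3] 0x12->0x14 len=2 : 1a d8
query mem[0x1f]=0x68, mem[0x11]=0x73, mem[0x15]=0xd8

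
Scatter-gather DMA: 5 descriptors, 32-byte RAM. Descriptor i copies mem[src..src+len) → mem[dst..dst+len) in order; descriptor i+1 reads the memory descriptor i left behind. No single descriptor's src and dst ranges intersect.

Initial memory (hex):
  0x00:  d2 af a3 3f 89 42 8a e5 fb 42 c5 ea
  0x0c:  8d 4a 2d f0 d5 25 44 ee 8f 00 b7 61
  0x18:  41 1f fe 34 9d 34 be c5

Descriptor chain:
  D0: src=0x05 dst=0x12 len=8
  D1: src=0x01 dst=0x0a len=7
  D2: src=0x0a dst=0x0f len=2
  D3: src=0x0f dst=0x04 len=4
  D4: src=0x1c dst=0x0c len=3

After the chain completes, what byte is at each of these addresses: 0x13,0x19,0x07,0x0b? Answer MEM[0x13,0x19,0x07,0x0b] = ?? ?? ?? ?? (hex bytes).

MEM[0x13,0x19,0x07,0x0b] = 8a 8d 42 a3

[0] 0x05->0x12 len=8 : 42 8a e5 fb 42 c5 ea 8d
[1] 0x01->0x0a len=7 : af a3 3f 89 42 8a e5
[2] 0x0a->0x0f len=2 : af a3
[3] 0x0f->0x04 len=4 : af a3 25 42
[4] 0x1c->0x0c len=3 : 9d 34 be
query mem[0x13]=0x8a, mem[0x19]=0x8d, mem[0x07]=0x42, mem[0x0b]=0xa3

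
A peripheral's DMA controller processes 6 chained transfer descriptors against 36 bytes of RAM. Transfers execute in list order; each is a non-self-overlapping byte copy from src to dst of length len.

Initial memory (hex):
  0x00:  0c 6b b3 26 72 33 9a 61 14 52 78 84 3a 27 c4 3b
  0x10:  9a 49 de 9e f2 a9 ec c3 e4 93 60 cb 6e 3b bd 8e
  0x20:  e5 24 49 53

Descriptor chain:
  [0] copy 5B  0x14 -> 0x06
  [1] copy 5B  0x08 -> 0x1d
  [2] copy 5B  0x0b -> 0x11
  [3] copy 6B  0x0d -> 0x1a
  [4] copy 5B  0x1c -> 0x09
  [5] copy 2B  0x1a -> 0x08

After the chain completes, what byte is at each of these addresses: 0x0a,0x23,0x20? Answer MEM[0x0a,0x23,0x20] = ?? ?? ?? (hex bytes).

MEM[0x0a,0x23,0x20] = 9a 53 84

[0] 0x14->0x06 len=5 : f2 a9 ec c3 e4
[1] 0x08->0x1d len=5 : ec c3 e4 84 3a
[2] 0x0b->0x11 len=5 : 84 3a 27 c4 3b
[3] 0x0d->0x1a len=6 : 27 c4 3b 9a 84 3a
[4] 0x1c->0x09 len=5 : 3b 9a 84 3a 84
[5] 0x1a->0x08 len=2 : 27 c4
query mem[0x0a]=0x9a, mem[0x23]=0x53, mem[0x20]=0x84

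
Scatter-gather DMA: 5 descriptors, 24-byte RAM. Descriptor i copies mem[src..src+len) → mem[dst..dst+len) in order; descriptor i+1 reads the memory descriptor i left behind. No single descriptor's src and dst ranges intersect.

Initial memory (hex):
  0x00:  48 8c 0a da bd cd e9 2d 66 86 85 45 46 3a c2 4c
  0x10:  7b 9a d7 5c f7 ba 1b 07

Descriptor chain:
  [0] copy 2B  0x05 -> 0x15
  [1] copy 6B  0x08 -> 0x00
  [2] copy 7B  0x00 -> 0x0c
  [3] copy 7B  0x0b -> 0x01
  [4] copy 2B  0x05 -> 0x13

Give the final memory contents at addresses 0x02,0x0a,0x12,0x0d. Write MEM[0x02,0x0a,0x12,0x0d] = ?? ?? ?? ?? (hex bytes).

[0] 0x05->0x15 len=2 : cd e9
[1] 0x08->0x00 len=6 : 66 86 85 45 46 3a
[2] 0x00->0x0c len=7 : 66 86 85 45 46 3a e9
[3] 0x0b->0x01 len=7 : 45 66 86 85 45 46 3a
[4] 0x05->0x13 len=2 : 45 46
query mem[0x02]=0x66, mem[0x0a]=0x85, mem[0x12]=0xe9, mem[0x0d]=0x86

MEM[0x02,0x0a,0x12,0x0d] = 66 85 e9 86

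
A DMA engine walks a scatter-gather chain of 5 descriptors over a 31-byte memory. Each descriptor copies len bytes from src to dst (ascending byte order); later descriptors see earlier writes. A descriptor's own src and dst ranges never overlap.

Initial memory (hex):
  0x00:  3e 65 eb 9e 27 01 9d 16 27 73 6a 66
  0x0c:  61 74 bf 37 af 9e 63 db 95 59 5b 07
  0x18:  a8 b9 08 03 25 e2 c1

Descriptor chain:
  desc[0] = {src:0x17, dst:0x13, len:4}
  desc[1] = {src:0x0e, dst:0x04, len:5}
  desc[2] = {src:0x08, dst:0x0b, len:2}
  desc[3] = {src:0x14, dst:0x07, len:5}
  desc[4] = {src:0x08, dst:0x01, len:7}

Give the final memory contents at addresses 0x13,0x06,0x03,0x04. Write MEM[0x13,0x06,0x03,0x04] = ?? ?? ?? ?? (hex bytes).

MEM[0x13,0x06,0x03,0x04] = 07 74 07 a8

  after D0: wrote 4B at 0x13 = 07a8b908
  after D1: wrote 5B at 0x04 = bf37af9e63
  after D2: wrote 2B at 0x0b = 6373
  after D3: wrote 5B at 0x07 = a8b90807a8
  after D4: wrote 7B at 0x01 = b90807a87374bf
query mem[0x13]=0x07, mem[0x06]=0x74, mem[0x03]=0x07, mem[0x04]=0xa8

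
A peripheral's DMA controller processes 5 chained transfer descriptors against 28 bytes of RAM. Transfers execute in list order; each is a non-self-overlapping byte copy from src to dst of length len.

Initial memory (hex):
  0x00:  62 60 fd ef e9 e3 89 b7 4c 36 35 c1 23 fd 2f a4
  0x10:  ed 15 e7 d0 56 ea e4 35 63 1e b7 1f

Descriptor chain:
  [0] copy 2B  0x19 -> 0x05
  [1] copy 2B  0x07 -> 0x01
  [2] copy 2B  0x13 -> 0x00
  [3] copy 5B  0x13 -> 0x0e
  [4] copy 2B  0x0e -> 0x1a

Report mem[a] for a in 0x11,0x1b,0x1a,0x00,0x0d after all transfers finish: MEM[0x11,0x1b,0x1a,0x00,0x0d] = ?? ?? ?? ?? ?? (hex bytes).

MEM[0x11,0x1b,0x1a,0x00,0x0d] = e4 56 d0 d0 fd

D0: mem[0x05..0x06] <- [1e b7]
D1: mem[0x01..0x02] <- [b7 4c]
D2: mem[0x00..0x01] <- [d0 56]
D3: mem[0x0e..0x12] <- [d0 56 ea e4 35]
D4: mem[0x1a..0x1b] <- [d0 56]
query mem[0x11]=0xe4, mem[0x1b]=0x56, mem[0x1a]=0xd0, mem[0x00]=0xd0, mem[0x0d]=0xfd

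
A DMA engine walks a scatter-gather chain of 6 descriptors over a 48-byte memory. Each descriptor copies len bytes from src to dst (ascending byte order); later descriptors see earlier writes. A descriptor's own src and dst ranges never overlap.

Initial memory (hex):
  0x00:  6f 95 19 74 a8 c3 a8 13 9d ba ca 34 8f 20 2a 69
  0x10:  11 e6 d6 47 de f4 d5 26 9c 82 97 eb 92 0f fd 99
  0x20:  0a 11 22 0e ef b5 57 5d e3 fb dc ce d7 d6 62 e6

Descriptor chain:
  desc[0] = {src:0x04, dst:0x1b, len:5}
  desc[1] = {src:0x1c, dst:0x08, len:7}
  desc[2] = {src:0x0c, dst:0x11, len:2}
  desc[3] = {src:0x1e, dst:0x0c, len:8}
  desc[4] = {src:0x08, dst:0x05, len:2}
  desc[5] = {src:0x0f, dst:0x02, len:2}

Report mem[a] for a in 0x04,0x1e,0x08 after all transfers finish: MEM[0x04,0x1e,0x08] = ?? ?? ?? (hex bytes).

MEM[0x04,0x1e,0x08] = a8 13 c3

D0: mem[0x1b..0x1f] <- [a8 c3 a8 13 9d]
D1: mem[0x08..0x0e] <- [c3 a8 13 9d 0a 11 22]
D2: mem[0x11..0x12] <- [0a 11]
D3: mem[0x0c..0x13] <- [13 9d 0a 11 22 0e ef b5]
D4: mem[0x05..0x06] <- [c3 a8]
D5: mem[0x02..0x03] <- [11 22]
query mem[0x04]=0xa8, mem[0x1e]=0x13, mem[0x08]=0xc3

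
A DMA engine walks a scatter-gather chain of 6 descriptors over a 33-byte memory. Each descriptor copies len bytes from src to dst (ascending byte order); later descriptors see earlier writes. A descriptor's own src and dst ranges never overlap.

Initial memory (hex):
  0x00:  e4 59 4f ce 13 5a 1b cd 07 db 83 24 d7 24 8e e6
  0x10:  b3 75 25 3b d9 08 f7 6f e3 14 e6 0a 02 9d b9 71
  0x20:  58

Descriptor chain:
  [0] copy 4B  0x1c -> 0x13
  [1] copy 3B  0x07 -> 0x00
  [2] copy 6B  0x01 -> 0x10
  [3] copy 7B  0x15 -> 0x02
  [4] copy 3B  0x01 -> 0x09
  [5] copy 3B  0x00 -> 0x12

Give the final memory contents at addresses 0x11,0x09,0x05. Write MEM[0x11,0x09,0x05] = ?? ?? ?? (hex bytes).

#0 dst[0x13+4] := {0x02,0x9d,0xb9,0x71}
#1 dst[0x00+3] := {0xcd,0x07,0xdb}
#2 dst[0x10+6] := {0x07,0xdb,0xce,0x13,0x5a,0x1b}
#3 dst[0x02+7] := {0x1b,0x71,0x6f,0xe3,0x14,0xe6,0x0a}
#4 dst[0x09+3] := {0x07,0x1b,0x71}
#5 dst[0x12+3] := {0xcd,0x07,0x1b}
query mem[0x11]=0xdb, mem[0x09]=0x07, mem[0x05]=0xe3

MEM[0x11,0x09,0x05] = db 07 e3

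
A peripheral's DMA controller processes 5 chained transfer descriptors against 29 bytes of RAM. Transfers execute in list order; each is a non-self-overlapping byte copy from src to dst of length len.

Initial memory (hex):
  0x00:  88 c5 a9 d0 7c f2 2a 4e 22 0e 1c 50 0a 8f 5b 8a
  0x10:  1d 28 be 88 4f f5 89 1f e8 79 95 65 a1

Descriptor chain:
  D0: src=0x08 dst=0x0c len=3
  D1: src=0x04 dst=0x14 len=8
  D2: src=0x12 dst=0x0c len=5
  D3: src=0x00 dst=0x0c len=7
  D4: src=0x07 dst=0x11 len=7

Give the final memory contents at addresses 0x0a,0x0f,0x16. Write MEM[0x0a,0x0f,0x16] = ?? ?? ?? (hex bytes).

MEM[0x0a,0x0f,0x16] = 1c d0 88

  after D0: wrote 3B at 0x0c = 220e1c
  after D1: wrote 8B at 0x14 = 7cf22a4e220e1c50
  after D2: wrote 5B at 0x0c = be887cf22a
  after D3: wrote 7B at 0x0c = 88c5a9d07cf22a
  after D4: wrote 7B at 0x11 = 4e220e1c5088c5
query mem[0x0a]=0x1c, mem[0x0f]=0xd0, mem[0x16]=0x88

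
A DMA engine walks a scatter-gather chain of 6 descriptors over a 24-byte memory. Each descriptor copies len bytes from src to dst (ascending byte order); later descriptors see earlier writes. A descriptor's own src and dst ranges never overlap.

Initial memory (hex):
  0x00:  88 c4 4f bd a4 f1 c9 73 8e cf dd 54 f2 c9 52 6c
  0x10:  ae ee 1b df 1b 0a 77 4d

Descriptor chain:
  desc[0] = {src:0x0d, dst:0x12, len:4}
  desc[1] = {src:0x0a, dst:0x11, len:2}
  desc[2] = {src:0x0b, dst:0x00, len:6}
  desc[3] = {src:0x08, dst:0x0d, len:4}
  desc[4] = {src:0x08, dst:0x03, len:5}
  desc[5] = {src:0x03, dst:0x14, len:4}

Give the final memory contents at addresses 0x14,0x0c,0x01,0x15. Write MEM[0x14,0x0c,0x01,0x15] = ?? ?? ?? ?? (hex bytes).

  after D0: wrote 4B at 0x12 = c9526cae
  after D1: wrote 2B at 0x11 = dd54
  after D2: wrote 6B at 0x00 = 54f2c9526cae
  after D3: wrote 4B at 0x0d = 8ecfdd54
  after D4: wrote 5B at 0x03 = 8ecfdd54f2
  after D5: wrote 4B at 0x14 = 8ecfdd54
query mem[0x14]=0x8e, mem[0x0c]=0xf2, mem[0x01]=0xf2, mem[0x15]=0xcf

MEM[0x14,0x0c,0x01,0x15] = 8e f2 f2 cf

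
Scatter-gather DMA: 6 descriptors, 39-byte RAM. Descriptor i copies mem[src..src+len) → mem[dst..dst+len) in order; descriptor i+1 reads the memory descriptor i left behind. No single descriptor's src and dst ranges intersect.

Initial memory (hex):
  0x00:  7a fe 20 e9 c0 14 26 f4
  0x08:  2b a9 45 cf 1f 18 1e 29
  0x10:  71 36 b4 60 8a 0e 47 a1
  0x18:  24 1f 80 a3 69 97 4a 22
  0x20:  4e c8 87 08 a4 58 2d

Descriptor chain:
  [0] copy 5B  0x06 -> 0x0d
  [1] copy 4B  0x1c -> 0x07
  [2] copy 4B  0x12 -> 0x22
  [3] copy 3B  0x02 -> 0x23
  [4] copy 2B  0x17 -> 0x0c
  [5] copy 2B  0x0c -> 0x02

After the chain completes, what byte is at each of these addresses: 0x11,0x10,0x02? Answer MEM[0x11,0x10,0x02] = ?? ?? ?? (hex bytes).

D0: mem[0x0d..0x11] <- [26 f4 2b a9 45]
D1: mem[0x07..0x0a] <- [69 97 4a 22]
D2: mem[0x22..0x25] <- [b4 60 8a 0e]
D3: mem[0x23..0x25] <- [20 e9 c0]
D4: mem[0x0c..0x0d] <- [a1 24]
D5: mem[0x02..0x03] <- [a1 24]
query mem[0x11]=0x45, mem[0x10]=0xa9, mem[0x02]=0xa1

MEM[0x11,0x10,0x02] = 45 a9 a1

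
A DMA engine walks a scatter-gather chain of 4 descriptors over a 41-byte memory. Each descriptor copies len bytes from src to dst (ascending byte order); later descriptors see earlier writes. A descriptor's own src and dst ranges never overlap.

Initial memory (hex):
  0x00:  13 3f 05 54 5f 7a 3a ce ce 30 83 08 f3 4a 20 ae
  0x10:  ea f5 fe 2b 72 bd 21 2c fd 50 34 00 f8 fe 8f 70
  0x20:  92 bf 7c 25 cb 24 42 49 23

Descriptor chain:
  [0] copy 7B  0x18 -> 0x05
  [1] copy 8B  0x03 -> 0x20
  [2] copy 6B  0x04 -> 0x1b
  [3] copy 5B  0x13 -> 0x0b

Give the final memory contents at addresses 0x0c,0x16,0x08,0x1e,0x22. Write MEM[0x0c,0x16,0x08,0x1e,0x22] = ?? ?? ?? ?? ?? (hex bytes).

MEM[0x0c,0x16,0x08,0x1e,0x22] = 72 21 00 34 fd

[0] 0x18->0x05 len=7 : fd 50 34 00 f8 fe 8f
[1] 0x03->0x20 len=8 : 54 5f fd 50 34 00 f8 fe
[2] 0x04->0x1b len=6 : 5f fd 50 34 00 f8
[3] 0x13->0x0b len=5 : 2b 72 bd 21 2c
query mem[0x0c]=0x72, mem[0x16]=0x21, mem[0x08]=0x00, mem[0x1e]=0x34, mem[0x22]=0xfd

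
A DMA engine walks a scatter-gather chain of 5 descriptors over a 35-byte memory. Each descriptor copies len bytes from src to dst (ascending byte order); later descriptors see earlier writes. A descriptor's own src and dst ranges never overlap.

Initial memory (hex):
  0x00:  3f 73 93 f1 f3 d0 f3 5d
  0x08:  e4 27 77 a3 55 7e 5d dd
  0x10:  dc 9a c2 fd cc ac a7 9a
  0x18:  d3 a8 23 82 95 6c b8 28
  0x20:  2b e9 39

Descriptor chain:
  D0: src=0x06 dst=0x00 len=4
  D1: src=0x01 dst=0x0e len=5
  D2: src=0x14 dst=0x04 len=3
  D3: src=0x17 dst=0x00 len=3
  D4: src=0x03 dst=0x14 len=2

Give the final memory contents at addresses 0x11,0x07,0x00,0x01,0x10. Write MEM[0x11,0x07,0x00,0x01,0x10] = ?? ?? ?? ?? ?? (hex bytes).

MEM[0x11,0x07,0x00,0x01,0x10] = f3 5d 9a d3 27

  after D0: wrote 4B at 0x00 = f35de427
  after D1: wrote 5B at 0x0e = 5de427f3d0
  after D2: wrote 3B at 0x04 = ccaca7
  after D3: wrote 3B at 0x00 = 9ad3a8
  after D4: wrote 2B at 0x14 = 27cc
query mem[0x11]=0xf3, mem[0x07]=0x5d, mem[0x00]=0x9a, mem[0x01]=0xd3, mem[0x10]=0x27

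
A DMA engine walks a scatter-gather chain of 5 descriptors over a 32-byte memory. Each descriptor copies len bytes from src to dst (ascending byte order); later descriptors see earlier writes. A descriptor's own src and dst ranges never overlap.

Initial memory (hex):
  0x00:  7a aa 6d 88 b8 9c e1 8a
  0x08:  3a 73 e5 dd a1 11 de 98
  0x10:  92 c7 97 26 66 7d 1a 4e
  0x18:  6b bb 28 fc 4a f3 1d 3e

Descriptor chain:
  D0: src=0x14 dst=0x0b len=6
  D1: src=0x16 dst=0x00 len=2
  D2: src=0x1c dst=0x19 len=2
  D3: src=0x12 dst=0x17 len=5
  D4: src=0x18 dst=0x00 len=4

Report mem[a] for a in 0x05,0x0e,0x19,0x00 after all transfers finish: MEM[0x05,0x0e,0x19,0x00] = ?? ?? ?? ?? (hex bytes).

MEM[0x05,0x0e,0x19,0x00] = 9c 4e 66 26

D0: mem[0x0b..0x10] <- [66 7d 1a 4e 6b bb]
D1: mem[0x00..0x01] <- [1a 4e]
D2: mem[0x19..0x1a] <- [4a f3]
D3: mem[0x17..0x1b] <- [97 26 66 7d 1a]
D4: mem[0x00..0x03] <- [26 66 7d 1a]
query mem[0x05]=0x9c, mem[0x0e]=0x4e, mem[0x19]=0x66, mem[0x00]=0x26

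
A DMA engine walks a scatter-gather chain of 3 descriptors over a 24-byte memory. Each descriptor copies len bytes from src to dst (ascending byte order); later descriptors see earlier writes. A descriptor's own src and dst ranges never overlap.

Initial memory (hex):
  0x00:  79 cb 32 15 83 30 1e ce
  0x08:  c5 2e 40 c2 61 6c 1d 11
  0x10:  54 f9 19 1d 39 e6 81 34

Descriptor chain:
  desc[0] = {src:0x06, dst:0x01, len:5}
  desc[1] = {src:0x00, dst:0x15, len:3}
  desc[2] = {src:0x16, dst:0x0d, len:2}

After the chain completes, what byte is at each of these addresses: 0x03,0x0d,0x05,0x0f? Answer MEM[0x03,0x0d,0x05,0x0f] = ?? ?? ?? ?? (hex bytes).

D0: mem[0x01..0x05] <- [1e ce c5 2e 40]
D1: mem[0x15..0x17] <- [79 1e ce]
D2: mem[0x0d..0x0e] <- [1e ce]
query mem[0x03]=0xc5, mem[0x0d]=0x1e, mem[0x05]=0x40, mem[0x0f]=0x11

MEM[0x03,0x0d,0x05,0x0f] = c5 1e 40 11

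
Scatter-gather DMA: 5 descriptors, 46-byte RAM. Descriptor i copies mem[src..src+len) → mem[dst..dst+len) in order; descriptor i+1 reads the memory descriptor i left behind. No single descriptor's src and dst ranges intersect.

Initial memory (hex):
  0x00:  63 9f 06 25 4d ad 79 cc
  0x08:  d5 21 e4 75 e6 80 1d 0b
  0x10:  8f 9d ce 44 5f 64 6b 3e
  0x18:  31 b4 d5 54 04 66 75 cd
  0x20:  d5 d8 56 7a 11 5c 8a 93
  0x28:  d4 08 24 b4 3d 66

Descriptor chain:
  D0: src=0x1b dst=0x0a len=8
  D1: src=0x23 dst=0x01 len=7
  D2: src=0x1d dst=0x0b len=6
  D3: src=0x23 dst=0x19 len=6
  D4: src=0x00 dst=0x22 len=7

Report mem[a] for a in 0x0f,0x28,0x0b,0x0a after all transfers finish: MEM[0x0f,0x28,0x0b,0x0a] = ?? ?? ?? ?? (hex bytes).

MEM[0x0f,0x28,0x0b,0x0a] = d8 d4 66 54

D0: mem[0x0a..0x11] <- [54 04 66 75 cd d5 d8 56]
D1: mem[0x01..0x07] <- [7a 11 5c 8a 93 d4 08]
D2: mem[0x0b..0x10] <- [66 75 cd d5 d8 56]
D3: mem[0x19..0x1e] <- [7a 11 5c 8a 93 d4]
D4: mem[0x22..0x28] <- [63 7a 11 5c 8a 93 d4]
query mem[0x0f]=0xd8, mem[0x28]=0xd4, mem[0x0b]=0x66, mem[0x0a]=0x54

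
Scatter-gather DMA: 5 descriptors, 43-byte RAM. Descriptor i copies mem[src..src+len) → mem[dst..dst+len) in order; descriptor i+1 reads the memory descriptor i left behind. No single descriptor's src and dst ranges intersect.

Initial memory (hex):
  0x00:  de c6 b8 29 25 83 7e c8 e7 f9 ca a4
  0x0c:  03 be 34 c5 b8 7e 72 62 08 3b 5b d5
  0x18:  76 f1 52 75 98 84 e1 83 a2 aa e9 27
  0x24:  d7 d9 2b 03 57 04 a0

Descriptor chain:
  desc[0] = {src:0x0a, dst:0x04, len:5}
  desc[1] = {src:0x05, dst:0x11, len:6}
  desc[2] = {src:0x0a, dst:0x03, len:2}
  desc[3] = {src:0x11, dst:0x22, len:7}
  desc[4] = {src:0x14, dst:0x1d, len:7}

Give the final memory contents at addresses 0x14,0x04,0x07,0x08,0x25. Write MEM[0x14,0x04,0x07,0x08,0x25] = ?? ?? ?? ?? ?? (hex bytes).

  after D0: wrote 5B at 0x04 = caa403be34
  after D1: wrote 6B at 0x11 = a403be34f9ca
  after D2: wrote 2B at 0x03 = caa4
  after D3: wrote 7B at 0x22 = a403be34f9cad5
  after D4: wrote 7B at 0x1d = 34f9cad576f152
query mem[0x14]=0x34, mem[0x04]=0xa4, mem[0x07]=0xbe, mem[0x08]=0x34, mem[0x25]=0x34

MEM[0x14,0x04,0x07,0x08,0x25] = 34 a4 be 34 34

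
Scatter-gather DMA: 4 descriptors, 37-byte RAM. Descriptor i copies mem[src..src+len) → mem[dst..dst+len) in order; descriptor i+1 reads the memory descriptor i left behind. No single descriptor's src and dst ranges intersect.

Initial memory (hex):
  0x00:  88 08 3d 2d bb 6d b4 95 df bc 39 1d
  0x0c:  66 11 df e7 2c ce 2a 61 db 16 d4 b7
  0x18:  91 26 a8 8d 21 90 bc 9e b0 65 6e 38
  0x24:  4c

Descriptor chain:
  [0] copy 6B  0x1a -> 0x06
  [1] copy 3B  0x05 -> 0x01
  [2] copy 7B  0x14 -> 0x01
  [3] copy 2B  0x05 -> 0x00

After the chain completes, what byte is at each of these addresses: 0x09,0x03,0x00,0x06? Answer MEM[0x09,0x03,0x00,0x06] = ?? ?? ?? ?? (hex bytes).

MEM[0x09,0x03,0x00,0x06] = 90 d4 91 26

[0] 0x1a->0x06 len=6 : a8 8d 21 90 bc 9e
[1] 0x05->0x01 len=3 : 6d a8 8d
[2] 0x14->0x01 len=7 : db 16 d4 b7 91 26 a8
[3] 0x05->0x00 len=2 : 91 26
query mem[0x09]=0x90, mem[0x03]=0xd4, mem[0x00]=0x91, mem[0x06]=0x26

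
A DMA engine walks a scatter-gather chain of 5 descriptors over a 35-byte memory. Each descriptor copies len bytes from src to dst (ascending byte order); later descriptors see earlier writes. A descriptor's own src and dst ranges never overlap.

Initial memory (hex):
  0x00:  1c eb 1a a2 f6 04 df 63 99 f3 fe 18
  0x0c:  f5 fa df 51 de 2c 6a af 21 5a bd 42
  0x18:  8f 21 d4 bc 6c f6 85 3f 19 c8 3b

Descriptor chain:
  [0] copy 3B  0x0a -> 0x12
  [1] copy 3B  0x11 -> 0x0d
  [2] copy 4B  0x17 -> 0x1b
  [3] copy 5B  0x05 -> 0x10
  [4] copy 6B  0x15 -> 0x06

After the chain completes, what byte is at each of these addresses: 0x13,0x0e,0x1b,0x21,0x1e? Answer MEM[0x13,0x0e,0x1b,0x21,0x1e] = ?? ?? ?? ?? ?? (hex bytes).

MEM[0x13,0x0e,0x1b,0x21,0x1e] = 99 fe 42 c8 d4

#0 dst[0x12+3] := {0xfe,0x18,0xf5}
#1 dst[0x0d+3] := {0x2c,0xfe,0x18}
#2 dst[0x1b+4] := {0x42,0x8f,0x21,0xd4}
#3 dst[0x10+5] := {0x04,0xdf,0x63,0x99,0xf3}
#4 dst[0x06+6] := {0x5a,0xbd,0x42,0x8f,0x21,0xd4}
query mem[0x13]=0x99, mem[0x0e]=0xfe, mem[0x1b]=0x42, mem[0x21]=0xc8, mem[0x1e]=0xd4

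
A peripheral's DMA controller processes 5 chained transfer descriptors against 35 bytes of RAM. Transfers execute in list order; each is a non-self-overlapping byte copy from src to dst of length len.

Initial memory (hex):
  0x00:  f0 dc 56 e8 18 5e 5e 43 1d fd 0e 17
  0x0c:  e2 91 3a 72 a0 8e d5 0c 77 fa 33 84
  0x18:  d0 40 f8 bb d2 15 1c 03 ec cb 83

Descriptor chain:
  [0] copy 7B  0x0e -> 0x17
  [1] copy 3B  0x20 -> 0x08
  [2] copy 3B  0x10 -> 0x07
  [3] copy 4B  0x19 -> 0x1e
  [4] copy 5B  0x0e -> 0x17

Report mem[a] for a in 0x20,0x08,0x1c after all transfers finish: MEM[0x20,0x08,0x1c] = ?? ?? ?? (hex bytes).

MEM[0x20,0x08,0x1c] = d5 8e 0c

#0 dst[0x17+7] := {0x3a,0x72,0xa0,0x8e,0xd5,0x0c,0x77}
#1 dst[0x08+3] := {0xec,0xcb,0x83}
#2 dst[0x07+3] := {0xa0,0x8e,0xd5}
#3 dst[0x1e+4] := {0xa0,0x8e,0xd5,0x0c}
#4 dst[0x17+5] := {0x3a,0x72,0xa0,0x8e,0xd5}
query mem[0x20]=0xd5, mem[0x08]=0x8e, mem[0x1c]=0x0c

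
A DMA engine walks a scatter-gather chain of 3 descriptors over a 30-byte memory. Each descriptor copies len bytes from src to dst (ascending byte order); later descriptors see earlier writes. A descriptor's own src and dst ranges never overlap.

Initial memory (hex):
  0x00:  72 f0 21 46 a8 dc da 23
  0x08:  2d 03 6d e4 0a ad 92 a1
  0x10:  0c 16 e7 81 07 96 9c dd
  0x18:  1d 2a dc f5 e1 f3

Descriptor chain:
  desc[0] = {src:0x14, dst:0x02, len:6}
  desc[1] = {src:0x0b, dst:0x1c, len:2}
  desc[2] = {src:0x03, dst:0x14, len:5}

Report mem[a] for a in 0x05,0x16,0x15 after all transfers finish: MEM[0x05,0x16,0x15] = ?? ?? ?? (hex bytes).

MEM[0x05,0x16,0x15] = dd dd 9c

#0 dst[0x02+6] := {0x07,0x96,0x9c,0xdd,0x1d,0x2a}
#1 dst[0x1c+2] := {0xe4,0x0a}
#2 dst[0x14+5] := {0x96,0x9c,0xdd,0x1d,0x2a}
query mem[0x05]=0xdd, mem[0x16]=0xdd, mem[0x15]=0x9c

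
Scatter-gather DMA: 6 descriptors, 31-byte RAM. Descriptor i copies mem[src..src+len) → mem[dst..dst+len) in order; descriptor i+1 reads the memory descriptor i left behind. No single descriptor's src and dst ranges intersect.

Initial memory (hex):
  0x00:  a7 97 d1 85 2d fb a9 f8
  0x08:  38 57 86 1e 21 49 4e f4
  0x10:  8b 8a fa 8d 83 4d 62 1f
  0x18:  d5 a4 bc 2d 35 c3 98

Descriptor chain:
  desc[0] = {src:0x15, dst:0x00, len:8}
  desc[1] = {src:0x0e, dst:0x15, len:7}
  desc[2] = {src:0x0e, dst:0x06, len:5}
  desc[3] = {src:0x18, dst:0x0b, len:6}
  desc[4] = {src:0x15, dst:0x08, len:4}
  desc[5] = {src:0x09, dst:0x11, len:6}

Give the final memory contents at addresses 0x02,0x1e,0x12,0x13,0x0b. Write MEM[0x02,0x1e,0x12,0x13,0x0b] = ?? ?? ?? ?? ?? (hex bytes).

#0 dst[0x00+8] := {0x4d,0x62,0x1f,0xd5,0xa4,0xbc,0x2d,0x35}
#1 dst[0x15+7] := {0x4e,0xf4,0x8b,0x8a,0xfa,0x8d,0x83}
#2 dst[0x06+5] := {0x4e,0xf4,0x8b,0x8a,0xfa}
#3 dst[0x0b+6] := {0x8a,0xfa,0x8d,0x83,0x35,0xc3}
#4 dst[0x08+4] := {0x4e,0xf4,0x8b,0x8a}
#5 dst[0x11+6] := {0xf4,0x8b,0x8a,0xfa,0x8d,0x83}
query mem[0x02]=0x1f, mem[0x1e]=0x98, mem[0x12]=0x8b, mem[0x13]=0x8a, mem[0x0b]=0x8a

MEM[0x02,0x1e,0x12,0x13,0x0b] = 1f 98 8b 8a 8a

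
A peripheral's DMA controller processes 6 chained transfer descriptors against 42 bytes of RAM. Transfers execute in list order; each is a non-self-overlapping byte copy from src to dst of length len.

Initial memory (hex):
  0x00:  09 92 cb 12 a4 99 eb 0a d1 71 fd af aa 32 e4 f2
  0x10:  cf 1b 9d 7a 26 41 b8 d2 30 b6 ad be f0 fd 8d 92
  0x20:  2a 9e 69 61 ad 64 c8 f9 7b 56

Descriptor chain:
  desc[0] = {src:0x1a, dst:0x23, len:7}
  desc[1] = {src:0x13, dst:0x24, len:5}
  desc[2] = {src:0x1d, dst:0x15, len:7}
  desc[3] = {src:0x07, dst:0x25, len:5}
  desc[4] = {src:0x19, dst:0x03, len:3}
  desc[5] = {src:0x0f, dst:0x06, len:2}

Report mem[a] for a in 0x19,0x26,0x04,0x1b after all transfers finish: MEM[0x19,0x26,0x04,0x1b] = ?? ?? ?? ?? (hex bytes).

MEM[0x19,0x26,0x04,0x1b] = 9e d1 69 ad

[0] 0x1a->0x23 len=7 : ad be f0 fd 8d 92 2a
[1] 0x13->0x24 len=5 : 7a 26 41 b8 d2
[2] 0x1d->0x15 len=7 : fd 8d 92 2a 9e 69 ad
[3] 0x07->0x25 len=5 : 0a d1 71 fd af
[4] 0x19->0x03 len=3 : 9e 69 ad
[5] 0x0f->0x06 len=2 : f2 cf
query mem[0x19]=0x9e, mem[0x26]=0xd1, mem[0x04]=0x69, mem[0x1b]=0xad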